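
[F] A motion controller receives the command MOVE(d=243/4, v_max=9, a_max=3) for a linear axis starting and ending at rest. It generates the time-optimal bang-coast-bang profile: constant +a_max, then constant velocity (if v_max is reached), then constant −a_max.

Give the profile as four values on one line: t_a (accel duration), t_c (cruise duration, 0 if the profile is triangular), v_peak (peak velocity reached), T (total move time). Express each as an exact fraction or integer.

t_a=3 t_c=15/4 v_peak=9 T=39/4

vₘ²/aₘ = 9²/3 = 27
243/4 ≥ 27 ⇒ cruise phase
t_a = 9/3 = 3; v_peak = 9
d_cruise = 243/4 − 27 = 135/4; t_c = (135/4)/9 = 15/4
T = 2·3 + 15/4 = 39/4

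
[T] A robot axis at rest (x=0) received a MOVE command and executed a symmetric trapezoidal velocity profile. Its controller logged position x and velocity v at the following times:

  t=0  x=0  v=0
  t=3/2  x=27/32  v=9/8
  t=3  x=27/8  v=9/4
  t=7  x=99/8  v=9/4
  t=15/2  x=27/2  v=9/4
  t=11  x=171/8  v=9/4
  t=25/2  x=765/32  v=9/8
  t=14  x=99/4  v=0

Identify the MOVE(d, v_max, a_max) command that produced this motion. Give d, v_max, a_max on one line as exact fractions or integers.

final state: t=14, x=99/4, v=0 → d = 99/4
a_max = (9/8−0)/(3/2−0) = 3/4
max v = 9/4 over t∈[3,11] → v_max = 9/4
check: 9/4·(3+8) = 99/4 ✓

d=99/4 v_max=9/4 a_max=3/4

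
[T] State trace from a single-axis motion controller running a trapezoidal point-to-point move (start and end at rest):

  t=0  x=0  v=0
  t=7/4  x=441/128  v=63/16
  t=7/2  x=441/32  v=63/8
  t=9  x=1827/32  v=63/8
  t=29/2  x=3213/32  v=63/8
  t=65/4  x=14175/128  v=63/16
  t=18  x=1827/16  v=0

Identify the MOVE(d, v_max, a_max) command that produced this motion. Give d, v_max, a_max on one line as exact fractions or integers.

d=1827/16 v_max=63/8 a_max=9/4

final state: t=18, x=1827/16, v=0 → d = 1827/16
a_max = (63/16−0)/(7/4−0) = 9/4
max v = 63/8 over t∈[7/2,29/2] → v_max = 63/8
check: 63/8·(7/2+11) = 1827/16 ✓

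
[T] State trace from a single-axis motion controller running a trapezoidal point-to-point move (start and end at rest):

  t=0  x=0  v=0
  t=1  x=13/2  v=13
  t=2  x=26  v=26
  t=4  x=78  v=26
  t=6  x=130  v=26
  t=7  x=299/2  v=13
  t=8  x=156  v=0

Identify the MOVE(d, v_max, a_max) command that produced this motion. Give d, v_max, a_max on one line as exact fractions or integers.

d=156 v_max=26 a_max=13

final state: t=8, x=156, v=0 → d = 156
a_max = (13−0)/(1−0) = 13
max v = 26 over t∈[2,6] → v_max = 26
check: 26·(2+4) = 156 ✓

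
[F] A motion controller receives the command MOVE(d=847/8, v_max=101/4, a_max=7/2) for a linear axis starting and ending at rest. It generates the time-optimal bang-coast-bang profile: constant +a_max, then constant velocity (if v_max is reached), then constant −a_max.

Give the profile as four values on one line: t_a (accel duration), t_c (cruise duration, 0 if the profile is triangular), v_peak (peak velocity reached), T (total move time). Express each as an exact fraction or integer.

vₘ²/aₘ = (101/4)²/(7/2) = 10201/56
847/8 < 10201/56 so t_c = 0
v_peak = √(847/8·7/2) = √(5929/16) = 77/4
t_a = (77/4)/(7/2) = 11/2; t_c = 0
T = 2·11/2 = 11

t_a=11/2 t_c=0 v_peak=77/4 T=11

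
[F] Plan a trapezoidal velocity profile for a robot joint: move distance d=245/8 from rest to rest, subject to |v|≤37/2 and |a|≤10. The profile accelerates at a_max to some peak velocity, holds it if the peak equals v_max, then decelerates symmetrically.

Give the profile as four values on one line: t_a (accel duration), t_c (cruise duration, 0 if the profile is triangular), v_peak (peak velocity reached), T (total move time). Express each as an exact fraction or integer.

(v_max)²/a_max = (37/2)²/10 = 1369/40
245/8 < 1369/40 → triangular
v_peak = √(245/8·10) = √(1225/4) = 35/2
t_a = (35/2)/10 = 7/4; t_c = 0
T = 2·7/4 = 7/2

t_a=7/4 t_c=0 v_peak=35/2 T=7/2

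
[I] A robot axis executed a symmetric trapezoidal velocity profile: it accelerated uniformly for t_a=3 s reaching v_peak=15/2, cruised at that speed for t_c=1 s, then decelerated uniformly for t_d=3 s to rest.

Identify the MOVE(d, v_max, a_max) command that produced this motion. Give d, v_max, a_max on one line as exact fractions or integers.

d=30 v_max=15/2 a_max=5/2

a_max = (15/2)/3 = 5/2
d_a = ½·15/2·3 = 45/4; d_c = 15/2·1 = 15/2
d = 2·45/4 + 15/2 = 30
t_c = 1 > 0 ⇒ limit active, v_max = 15/2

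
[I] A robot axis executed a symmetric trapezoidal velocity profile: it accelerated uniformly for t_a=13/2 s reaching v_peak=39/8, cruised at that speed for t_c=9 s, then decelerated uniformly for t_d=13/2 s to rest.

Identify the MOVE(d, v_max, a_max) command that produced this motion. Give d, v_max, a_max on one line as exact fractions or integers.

a_max = (39/8)/(13/2) = 3/4
d_a = ½·39/8·13/2 = 507/32; d_c = 39/8·9 = 351/8
d = 2·507/32 + 351/8 = 1209/16
t_c = 9 > 0 → v_max = v_peak = 39/8

d=1209/16 v_max=39/8 a_max=3/4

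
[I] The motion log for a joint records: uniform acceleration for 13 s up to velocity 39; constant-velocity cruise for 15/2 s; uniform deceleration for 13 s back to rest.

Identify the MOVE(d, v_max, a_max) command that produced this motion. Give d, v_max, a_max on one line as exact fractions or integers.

a_max = 39/13 = 3
d_a = ½·39·13 = 507/2; d_c = 39·15/2 = 585/2
d = 2·507/2 + 585/2 = 1599/2
t_c = 15/2 > 0 → v_max = v_peak = 39

d=1599/2 v_max=39 a_max=3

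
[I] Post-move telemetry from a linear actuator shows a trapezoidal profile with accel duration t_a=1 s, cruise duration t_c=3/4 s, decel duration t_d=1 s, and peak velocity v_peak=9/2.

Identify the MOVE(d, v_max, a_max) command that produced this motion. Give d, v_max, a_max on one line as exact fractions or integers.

a_max = (9/2)/1 = 9/2
d_a = ½·9/2·1 = 9/4; d_c = 9/2·3/4 = 27/8
d = 2·9/4 + 27/8 = 63/8
t_c = 3/4 > 0 ⇒ limit active, v_max = 9/2

d=63/8 v_max=9/2 a_max=9/2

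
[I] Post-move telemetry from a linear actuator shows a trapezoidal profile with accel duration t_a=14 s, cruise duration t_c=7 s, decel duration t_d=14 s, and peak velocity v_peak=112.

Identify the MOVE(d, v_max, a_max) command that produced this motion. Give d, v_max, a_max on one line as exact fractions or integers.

a_max = 112/14 = 8
d_a = ½·112·14 = 784; d_c = 112·7 = 784
d = 2·784 + 784 = 2352
t_c = 7 > 0 ⇒ limit active, v_max = 112

d=2352 v_max=112 a_max=8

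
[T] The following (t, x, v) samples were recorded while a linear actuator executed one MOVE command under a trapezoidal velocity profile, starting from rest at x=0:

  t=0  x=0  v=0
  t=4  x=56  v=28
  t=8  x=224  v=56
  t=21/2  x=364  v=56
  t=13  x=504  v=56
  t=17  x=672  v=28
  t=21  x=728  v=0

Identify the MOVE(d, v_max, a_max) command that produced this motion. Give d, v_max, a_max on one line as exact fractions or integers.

d=728 v_max=56 a_max=7

final state: t=21, x=728, v=0 → d = 728
a_max = (28−0)/(4−0) = 7
max v = 56 over t∈[8,13] → v_max = 56
check: 56·(8+5) = 728 ✓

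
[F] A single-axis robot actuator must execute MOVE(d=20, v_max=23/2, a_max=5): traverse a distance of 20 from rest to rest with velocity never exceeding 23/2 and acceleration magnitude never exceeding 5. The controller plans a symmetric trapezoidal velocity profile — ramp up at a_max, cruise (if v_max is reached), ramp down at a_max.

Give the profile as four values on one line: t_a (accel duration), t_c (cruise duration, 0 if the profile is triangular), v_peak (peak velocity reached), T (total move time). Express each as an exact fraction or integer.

v_max²/a_max = (23/2)²/5 = 529/20
20 < 529/20 so t_c = 0
v_peak = √(20·5) = √100 = 10
t_a = 10/5 = 2; t_c = 0
T = 2·2 = 4

t_a=2 t_c=0 v_peak=10 T=4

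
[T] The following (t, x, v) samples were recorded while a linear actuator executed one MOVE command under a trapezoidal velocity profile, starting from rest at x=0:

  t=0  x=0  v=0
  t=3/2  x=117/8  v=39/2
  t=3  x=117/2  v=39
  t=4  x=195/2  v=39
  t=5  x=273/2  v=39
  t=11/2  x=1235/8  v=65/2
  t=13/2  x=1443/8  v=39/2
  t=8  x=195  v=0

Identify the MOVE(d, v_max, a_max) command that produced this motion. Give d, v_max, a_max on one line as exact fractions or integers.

d=195 v_max=39 a_max=13

final state: t=8, x=195, v=0 → d = 195
a_max = (39/2−0)/(3/2−0) = 13
max v = 39 over t∈[3,5] → v_max = 39
check: 39·(3+2) = 195 ✓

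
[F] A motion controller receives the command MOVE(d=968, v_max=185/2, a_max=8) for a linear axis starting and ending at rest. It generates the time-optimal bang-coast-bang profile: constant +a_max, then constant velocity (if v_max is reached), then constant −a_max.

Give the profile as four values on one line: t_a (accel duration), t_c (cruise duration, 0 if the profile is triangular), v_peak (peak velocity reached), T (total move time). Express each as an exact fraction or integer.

vₘ²/aₘ = (185/2)²/8 = 34225/32
968 < 34225/32 → triangular
v_peak = √(968·8) = √7744 = 88
t_a = 88/8 = 11; t_c = 0
T = 2·11 = 22

t_a=11 t_c=0 v_peak=88 T=22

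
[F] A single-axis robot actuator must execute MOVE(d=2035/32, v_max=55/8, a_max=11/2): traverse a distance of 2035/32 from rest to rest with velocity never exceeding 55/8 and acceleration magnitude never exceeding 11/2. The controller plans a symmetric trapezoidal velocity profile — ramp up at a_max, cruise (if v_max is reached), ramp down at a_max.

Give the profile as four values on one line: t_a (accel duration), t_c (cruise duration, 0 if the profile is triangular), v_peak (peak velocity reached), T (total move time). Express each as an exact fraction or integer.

t_a=5/4 t_c=8 v_peak=55/8 T=21/2

(v_max)²/a_max = (55/8)²/(11/2) = 275/32
2035/32 ≥ 275/32 ⇒ cruise phase
t_a = (55/8)/(11/2) = 5/4; v_peak = 55/8
d_cruise = 2035/32 − 275/32 = 55; t_c = 55/(55/8) = 8
T = 2·5/4 + 8 = 21/2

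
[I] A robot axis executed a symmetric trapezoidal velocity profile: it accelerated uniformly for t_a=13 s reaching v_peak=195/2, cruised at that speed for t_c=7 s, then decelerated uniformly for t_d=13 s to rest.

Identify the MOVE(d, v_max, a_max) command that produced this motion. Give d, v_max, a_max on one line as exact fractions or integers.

d=1950 v_max=195/2 a_max=15/2

a_max = (195/2)/13 = 15/2
d_a = ½·195/2·13 = 2535/4; d_c = 195/2·7 = 1365/2
d = 2·2535/4 + 1365/2 = 1950
t_c = 7 > 0 → v_max = v_peak = 195/2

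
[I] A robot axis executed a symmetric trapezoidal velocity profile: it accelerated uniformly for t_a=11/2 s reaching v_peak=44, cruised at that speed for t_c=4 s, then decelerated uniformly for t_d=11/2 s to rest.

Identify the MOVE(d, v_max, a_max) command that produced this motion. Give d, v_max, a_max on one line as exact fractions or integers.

d=418 v_max=44 a_max=8

a_max = 44/(11/2) = 8
d_a = ½·44·11/2 = 121; d_c = 44·4 = 176
d = 2·121 + 176 = 418
t_c = 4 > 0 so v_max = 44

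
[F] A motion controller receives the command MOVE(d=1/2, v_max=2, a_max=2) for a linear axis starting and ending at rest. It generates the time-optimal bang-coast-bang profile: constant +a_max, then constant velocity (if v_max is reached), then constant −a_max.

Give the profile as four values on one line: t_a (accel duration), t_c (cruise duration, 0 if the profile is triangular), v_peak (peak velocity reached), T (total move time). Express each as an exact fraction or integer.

v_max²/a_max = 2²/2 = 2
1/2 < 2 → triangular
v_peak = √(1/2·2) = √1 = 1
t_a = 1/2; t_c = 0
T = 2·1/2 = 1

t_a=1/2 t_c=0 v_peak=1 T=1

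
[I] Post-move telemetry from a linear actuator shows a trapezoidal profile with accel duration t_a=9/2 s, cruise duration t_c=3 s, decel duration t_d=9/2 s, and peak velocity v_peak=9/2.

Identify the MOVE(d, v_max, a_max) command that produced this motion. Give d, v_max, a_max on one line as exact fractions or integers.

a_max = (9/2)/(9/2) = 1
d_a = ½·9/2·9/2 = 81/8; d_c = 9/2·3 = 27/2
d = 2·81/8 + 27/2 = 135/4
t_c = 3 > 0 → v_max = v_peak = 9/2

d=135/4 v_max=9/2 a_max=1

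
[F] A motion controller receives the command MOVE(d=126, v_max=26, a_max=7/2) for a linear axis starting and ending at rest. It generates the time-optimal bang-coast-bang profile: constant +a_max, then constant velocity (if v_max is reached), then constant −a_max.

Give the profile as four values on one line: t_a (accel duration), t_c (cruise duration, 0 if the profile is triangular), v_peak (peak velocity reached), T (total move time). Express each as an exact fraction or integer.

vₘ²/aₘ = 26²/(7/2) = 1352/7
126 < 1352/7 ⇒ no cruise
v_peak = √(126·7/2) = √441 = 21
t_a = 21/(7/2) = 6; t_c = 0
T = 2·6 = 12

t_a=6 t_c=0 v_peak=21 T=12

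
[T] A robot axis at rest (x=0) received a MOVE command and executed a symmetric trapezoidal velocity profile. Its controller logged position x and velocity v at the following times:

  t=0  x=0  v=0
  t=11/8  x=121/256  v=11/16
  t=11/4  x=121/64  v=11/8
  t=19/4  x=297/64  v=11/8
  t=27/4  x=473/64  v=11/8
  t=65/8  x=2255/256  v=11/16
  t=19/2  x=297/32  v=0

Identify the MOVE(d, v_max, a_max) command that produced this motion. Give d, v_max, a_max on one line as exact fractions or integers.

final state: t=19/2, x=297/32, v=0 → d = 297/32
a_max = (11/16−0)/(11/8−0) = 1/2
max v = 11/8 over t∈[11/4,27/4] → v_max = 11/8
check: 11/8·(11/4+4) = 297/32 ✓

d=297/32 v_max=11/8 a_max=1/2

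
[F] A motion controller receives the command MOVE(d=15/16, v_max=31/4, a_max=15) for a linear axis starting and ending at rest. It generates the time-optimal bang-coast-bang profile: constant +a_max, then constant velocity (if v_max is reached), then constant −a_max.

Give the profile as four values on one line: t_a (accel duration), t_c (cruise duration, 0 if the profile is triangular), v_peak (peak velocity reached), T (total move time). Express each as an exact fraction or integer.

v_max²/a_max = (31/4)²/15 = 961/240
15/16 < 961/240 so t_c = 0
v_peak = √(15/16·15) = √(225/16) = 15/4
t_a = (15/4)/15 = 1/4; t_c = 0
T = 2·1/4 = 1/2

t_a=1/4 t_c=0 v_peak=15/4 T=1/2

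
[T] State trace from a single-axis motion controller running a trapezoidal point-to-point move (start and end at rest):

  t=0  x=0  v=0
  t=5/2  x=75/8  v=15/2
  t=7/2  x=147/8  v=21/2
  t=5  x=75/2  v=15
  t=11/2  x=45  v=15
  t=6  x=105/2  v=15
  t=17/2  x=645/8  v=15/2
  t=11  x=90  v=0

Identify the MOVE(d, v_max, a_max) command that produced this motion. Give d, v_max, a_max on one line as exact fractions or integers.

d=90 v_max=15 a_max=3

final state: t=11, x=90, v=0 → d = 90
a_max = (15/2−0)/(5/2−0) = 3
max v = 15 over t∈[5,6] → v_max = 15
check: 15·(5+1) = 90 ✓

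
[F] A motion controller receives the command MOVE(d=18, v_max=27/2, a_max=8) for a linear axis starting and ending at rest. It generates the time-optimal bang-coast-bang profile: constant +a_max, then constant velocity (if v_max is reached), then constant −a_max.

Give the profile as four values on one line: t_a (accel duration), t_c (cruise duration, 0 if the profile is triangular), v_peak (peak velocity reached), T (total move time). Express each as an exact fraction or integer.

(v_max)²/a_max = (27/2)²/8 = 729/32
18 < 729/32 → triangular
v_peak = √(18·8) = √144 = 12
t_a = 12/8 = 3/2; t_c = 0
T = 2·3/2 = 3

t_a=3/2 t_c=0 v_peak=12 T=3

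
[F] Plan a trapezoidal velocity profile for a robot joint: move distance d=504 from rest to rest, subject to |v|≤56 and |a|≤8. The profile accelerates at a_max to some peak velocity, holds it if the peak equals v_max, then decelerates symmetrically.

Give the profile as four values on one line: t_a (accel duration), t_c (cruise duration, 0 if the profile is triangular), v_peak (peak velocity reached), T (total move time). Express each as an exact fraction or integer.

vₘ²/aₘ = 56²/8 = 392
504 ≥ 392 → trapezoidal
t_a = 56/8 = 7; v_peak = 56
d_cruise = 504 − 392 = 112; t_c = 112/56 = 2
T = 2·7 + 2 = 16

t_a=7 t_c=2 v_peak=56 T=16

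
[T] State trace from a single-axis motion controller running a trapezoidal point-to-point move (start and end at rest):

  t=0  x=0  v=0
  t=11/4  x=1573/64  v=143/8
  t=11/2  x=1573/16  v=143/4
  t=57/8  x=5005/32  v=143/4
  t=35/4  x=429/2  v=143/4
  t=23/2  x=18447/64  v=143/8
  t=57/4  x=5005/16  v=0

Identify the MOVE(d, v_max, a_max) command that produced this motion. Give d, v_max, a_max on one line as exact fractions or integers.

d=5005/16 v_max=143/4 a_max=13/2

final state: t=57/4, x=5005/16, v=0 → d = 5005/16
a_max = (143/8−0)/(11/4−0) = 13/2
max v = 143/4 over t∈[11/2,35/4] → v_max = 143/4
check: 143/4·(11/2+13/4) = 5005/16 ✓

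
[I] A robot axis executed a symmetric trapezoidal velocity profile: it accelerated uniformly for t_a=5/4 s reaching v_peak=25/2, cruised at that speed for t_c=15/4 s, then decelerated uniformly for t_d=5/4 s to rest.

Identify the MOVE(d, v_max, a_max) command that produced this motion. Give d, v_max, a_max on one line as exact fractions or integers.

d=125/2 v_max=25/2 a_max=10

a_max = (25/2)/(5/4) = 10
d_a = ½·25/2·5/4 = 125/16; d_c = 25/2·15/4 = 375/8
d = 2·125/16 + 375/8 = 125/2
t_c = 15/4 > 0 → v_max = v_peak = 25/2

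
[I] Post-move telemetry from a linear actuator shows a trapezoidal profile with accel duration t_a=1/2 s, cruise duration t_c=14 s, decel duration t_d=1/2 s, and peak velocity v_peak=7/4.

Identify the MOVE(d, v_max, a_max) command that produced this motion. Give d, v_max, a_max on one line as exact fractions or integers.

d=203/8 v_max=7/4 a_max=7/2

a_max = (7/4)/(1/2) = 7/2
d_a = ½·7/4·1/2 = 7/16; d_c = 7/4·14 = 49/2
d = 2·7/16 + 49/2 = 203/8
t_c = 14 > 0 so v_max = 7/4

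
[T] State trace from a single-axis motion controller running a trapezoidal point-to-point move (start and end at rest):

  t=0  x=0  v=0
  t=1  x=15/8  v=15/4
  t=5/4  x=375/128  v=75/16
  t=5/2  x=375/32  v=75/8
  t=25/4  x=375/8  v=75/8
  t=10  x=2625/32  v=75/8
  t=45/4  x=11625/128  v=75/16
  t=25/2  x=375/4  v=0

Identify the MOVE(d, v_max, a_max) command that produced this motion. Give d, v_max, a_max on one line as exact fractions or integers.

final state: t=25/2, x=375/4, v=0 → d = 375/4
a_max = (15/4−0)/(1−0) = 15/4
max v = 75/8 over t∈[5/2,10] → v_max = 75/8
check: 75/8·(5/2+15/2) = 375/4 ✓

d=375/4 v_max=75/8 a_max=15/4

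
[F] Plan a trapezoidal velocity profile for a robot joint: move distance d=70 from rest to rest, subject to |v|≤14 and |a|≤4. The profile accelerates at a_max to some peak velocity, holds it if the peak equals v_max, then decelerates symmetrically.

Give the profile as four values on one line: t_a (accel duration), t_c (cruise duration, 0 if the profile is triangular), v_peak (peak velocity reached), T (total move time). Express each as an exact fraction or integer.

(v_max)²/a_max = 14²/4 = 49
70 ≥ 49 ⇒ cruise phase
t_a = 14/4 = 7/2; v_peak = 14
d_cruise = 70 − 49 = 21; t_c = 21/14 = 3/2
T = 2·7/2 + 3/2 = 17/2

t_a=7/2 t_c=3/2 v_peak=14 T=17/2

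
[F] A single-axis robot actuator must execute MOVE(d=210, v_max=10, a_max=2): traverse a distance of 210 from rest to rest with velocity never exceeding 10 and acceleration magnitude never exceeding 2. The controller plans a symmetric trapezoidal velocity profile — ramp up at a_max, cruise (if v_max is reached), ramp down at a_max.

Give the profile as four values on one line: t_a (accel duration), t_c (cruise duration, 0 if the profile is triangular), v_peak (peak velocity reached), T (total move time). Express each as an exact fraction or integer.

t_a=5 t_c=16 v_peak=10 T=26

v_max²/a_max = 10²/2 = 50
210 ≥ 50 ⇒ cruise phase
t_a = 10/2 = 5; v_peak = 10
d_cruise = 210 − 50 = 160; t_c = 160/10 = 16
T = 2·5 + 16 = 26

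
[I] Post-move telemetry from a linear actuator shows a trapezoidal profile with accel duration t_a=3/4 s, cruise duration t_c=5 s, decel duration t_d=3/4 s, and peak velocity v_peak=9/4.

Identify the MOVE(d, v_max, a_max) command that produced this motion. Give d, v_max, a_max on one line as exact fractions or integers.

d=207/16 v_max=9/4 a_max=3

a_max = (9/4)/(3/4) = 3
d_a = ½·9/4·3/4 = 27/32; d_c = 9/4·5 = 45/4
d = 2·27/32 + 45/4 = 207/16
t_c = 5 > 0 so v_max = 9/4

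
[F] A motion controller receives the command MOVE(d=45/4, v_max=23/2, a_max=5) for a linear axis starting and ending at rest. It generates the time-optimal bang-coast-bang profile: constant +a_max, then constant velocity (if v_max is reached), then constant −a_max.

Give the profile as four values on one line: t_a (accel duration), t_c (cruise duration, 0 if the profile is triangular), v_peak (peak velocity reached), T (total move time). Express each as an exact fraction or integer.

t_a=3/2 t_c=0 v_peak=15/2 T=3

v_max²/a_max = (23/2)²/5 = 529/20
45/4 < 529/20 → triangular
v_peak = √(45/4·5) = √(225/4) = 15/2
t_a = (15/2)/5 = 3/2; t_c = 0
T = 2·3/2 = 3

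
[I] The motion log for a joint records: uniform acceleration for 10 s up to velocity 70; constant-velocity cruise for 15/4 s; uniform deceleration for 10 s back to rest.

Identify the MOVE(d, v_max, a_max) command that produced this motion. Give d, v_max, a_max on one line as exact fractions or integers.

d=1925/2 v_max=70 a_max=7

a_max = 70/10 = 7
d_a = ½·70·10 = 350; d_c = 70·15/4 = 525/2
d = 2·350 + 525/2 = 1925/2
t_c = 15/4 > 0 ⇒ limit active, v_max = 70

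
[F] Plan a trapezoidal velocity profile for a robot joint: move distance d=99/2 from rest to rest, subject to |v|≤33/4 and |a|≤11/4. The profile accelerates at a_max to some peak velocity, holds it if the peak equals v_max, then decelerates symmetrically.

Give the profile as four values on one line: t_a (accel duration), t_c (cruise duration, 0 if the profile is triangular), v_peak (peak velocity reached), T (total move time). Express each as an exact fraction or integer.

t_a=3 t_c=3 v_peak=33/4 T=9

v_max²/a_max = (33/4)²/(11/4) = 99/4
99/2 ≥ 99/4 ⇒ cruise phase
t_a = (33/4)/(11/4) = 3; v_peak = 33/4
d_cruise = 99/2 − 99/4 = 99/4; t_c = (99/4)/(33/4) = 3
T = 2·3 + 3 = 9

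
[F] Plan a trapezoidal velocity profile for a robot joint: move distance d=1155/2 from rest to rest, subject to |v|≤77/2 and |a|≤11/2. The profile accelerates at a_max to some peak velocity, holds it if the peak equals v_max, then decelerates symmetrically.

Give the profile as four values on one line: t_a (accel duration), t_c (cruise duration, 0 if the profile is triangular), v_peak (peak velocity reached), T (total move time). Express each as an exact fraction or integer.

(v_max)²/a_max = (77/2)²/(11/2) = 539/2
1155/2 ≥ 539/2 → trapezoidal
t_a = (77/2)/(11/2) = 7; v_peak = 77/2
d_cruise = 1155/2 − 539/2 = 308; t_c = 308/(77/2) = 8
T = 2·7 + 8 = 22

t_a=7 t_c=8 v_peak=77/2 T=22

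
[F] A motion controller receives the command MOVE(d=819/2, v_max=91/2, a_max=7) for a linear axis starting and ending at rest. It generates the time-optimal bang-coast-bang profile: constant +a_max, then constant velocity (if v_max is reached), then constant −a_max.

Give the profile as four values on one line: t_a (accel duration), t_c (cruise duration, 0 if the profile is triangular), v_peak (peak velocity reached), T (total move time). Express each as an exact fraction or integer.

t_a=13/2 t_c=5/2 v_peak=91/2 T=31/2

vₘ²/aₘ = (91/2)²/7 = 1183/4
819/2 ≥ 1183/4 → trapezoidal
t_a = (91/2)/7 = 13/2; v_peak = 91/2
d_cruise = 819/2 − 1183/4 = 455/4; t_c = (455/4)/(91/2) = 5/2
T = 2·13/2 + 5/2 = 31/2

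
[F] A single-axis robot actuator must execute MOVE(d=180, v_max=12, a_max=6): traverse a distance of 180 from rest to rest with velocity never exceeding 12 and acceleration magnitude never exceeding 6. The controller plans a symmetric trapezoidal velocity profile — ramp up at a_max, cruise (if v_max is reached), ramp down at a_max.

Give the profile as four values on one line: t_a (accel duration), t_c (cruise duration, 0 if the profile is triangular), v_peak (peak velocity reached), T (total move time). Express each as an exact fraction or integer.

vₘ²/aₘ = 12²/6 = 24
180 ≥ 24 so v_max reached
t_a = 12/6 = 2; v_peak = 12
d_cruise = 180 − 24 = 156; t_c = 156/12 = 13
T = 2·2 + 13 = 17

t_a=2 t_c=13 v_peak=12 T=17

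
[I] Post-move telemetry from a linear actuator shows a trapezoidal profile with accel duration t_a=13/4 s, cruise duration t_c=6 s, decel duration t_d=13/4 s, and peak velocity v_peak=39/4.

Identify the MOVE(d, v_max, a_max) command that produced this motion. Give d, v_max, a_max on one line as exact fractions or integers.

a_max = (39/4)/(13/4) = 3
d_a = ½·39/4·13/4 = 507/32; d_c = 39/4·6 = 117/2
d = 2·507/32 + 117/2 = 1443/16
t_c = 6 > 0 so v_max = 39/4

d=1443/16 v_max=39/4 a_max=3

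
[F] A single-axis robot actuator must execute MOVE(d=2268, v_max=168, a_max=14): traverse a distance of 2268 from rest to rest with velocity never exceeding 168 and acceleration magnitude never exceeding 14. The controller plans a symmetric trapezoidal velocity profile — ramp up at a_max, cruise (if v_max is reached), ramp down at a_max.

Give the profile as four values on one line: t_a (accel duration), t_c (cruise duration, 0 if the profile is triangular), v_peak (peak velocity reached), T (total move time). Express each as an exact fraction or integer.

v_max²/a_max = 168²/14 = 2016
2268 ≥ 2016 so v_max reached
t_a = 168/14 = 12; v_peak = 168
d_cruise = 2268 − 2016 = 252; t_c = 252/168 = 3/2
T = 2·12 + 3/2 = 51/2

t_a=12 t_c=3/2 v_peak=168 T=51/2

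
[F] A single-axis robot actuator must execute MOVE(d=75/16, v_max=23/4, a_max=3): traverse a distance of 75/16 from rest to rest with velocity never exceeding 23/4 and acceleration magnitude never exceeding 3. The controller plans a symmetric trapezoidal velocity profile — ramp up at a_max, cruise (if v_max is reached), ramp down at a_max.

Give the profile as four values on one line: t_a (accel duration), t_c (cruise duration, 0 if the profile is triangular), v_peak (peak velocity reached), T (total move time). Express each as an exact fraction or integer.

v_max²/a_max = (23/4)²/3 = 529/48
75/16 < 529/48 so t_c = 0
v_peak = √(75/16·3) = √(225/16) = 15/4
t_a = (15/4)/3 = 5/4; t_c = 0
T = 2·5/4 = 5/2

t_a=5/4 t_c=0 v_peak=15/4 T=5/2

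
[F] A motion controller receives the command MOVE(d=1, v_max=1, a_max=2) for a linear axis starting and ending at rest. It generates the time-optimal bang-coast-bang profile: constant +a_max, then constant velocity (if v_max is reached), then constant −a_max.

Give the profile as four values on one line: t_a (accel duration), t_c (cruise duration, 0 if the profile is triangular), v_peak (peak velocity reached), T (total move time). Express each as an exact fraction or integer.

(v_max)²/a_max = 1²/2 = 1/2
1 ≥ 1/2 so v_max reached
t_a = 1/2; v_peak = 1
d_cruise = 1 − 1/2 = 1/2; t_c = (1/2)/1 = 1/2
T = 2·1/2 + 1/2 = 3/2

t_a=1/2 t_c=1/2 v_peak=1 T=3/2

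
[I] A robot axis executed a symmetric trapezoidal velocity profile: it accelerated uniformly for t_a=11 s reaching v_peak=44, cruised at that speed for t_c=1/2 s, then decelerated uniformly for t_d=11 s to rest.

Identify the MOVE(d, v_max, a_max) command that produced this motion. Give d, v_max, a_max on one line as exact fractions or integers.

d=506 v_max=44 a_max=4

a_max = 44/11 = 4
d_a = ½·44·11 = 242; d_c = 44·1/2 = 22
d = 2·242 + 22 = 506
t_c = 1/2 > 0 → v_max = v_peak = 44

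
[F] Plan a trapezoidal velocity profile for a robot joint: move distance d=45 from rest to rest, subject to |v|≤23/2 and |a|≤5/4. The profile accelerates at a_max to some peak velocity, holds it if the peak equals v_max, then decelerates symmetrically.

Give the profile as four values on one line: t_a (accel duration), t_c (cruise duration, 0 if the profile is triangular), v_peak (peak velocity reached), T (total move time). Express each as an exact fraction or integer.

t_a=6 t_c=0 v_peak=15/2 T=12

(v_max)²/a_max = (23/2)²/(5/4) = 529/5
45 < 529/5 so t_c = 0
v_peak = √(45·5/4) = √(225/4) = 15/2
t_a = (15/2)/(5/4) = 6; t_c = 0
T = 2·6 = 12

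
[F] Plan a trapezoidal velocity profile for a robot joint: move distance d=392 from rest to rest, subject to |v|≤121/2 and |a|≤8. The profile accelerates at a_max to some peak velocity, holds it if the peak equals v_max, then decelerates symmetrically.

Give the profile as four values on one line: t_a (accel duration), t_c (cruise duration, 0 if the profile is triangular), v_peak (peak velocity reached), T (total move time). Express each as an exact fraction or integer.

vₘ²/aₘ = (121/2)²/8 = 14641/32
392 < 14641/32 ⇒ no cruise
v_peak = √(392·8) = √3136 = 56
t_a = 56/8 = 7; t_c = 0
T = 2·7 = 14

t_a=7 t_c=0 v_peak=56 T=14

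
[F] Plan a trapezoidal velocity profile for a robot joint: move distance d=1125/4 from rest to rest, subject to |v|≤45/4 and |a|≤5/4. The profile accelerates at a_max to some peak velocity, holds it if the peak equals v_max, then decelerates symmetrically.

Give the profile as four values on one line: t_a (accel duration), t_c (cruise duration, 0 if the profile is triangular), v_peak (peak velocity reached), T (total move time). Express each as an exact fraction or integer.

vₘ²/aₘ = (45/4)²/(5/4) = 405/4
1125/4 ≥ 405/4 so v_max reached
t_a = (45/4)/(5/4) = 9; v_peak = 45/4
d_cruise = 1125/4 − 405/4 = 180; t_c = 180/(45/4) = 16
T = 2·9 + 16 = 34

t_a=9 t_c=16 v_peak=45/4 T=34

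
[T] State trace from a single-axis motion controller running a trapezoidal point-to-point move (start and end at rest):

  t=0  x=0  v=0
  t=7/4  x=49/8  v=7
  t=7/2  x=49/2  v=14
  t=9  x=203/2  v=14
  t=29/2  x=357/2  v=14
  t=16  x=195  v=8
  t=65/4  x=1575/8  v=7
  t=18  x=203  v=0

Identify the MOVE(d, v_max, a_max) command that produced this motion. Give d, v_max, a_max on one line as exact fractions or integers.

d=203 v_max=14 a_max=4

final state: t=18, x=203, v=0 → d = 203
a_max = (7−0)/(7/4−0) = 4
max v = 14 over t∈[7/2,29/2] → v_max = 14
check: 14·(7/2+11) = 203 ✓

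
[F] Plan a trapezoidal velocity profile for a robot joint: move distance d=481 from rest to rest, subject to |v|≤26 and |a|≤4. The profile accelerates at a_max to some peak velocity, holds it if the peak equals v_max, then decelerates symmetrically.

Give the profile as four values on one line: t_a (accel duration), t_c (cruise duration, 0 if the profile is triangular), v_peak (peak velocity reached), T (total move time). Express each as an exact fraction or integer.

(v_max)²/a_max = 26²/4 = 169
481 ≥ 169 → trapezoidal
t_a = 26/4 = 13/2; v_peak = 26
d_cruise = 481 − 169 = 312; t_c = 312/26 = 12
T = 2·13/2 + 12 = 25

t_a=13/2 t_c=12 v_peak=26 T=25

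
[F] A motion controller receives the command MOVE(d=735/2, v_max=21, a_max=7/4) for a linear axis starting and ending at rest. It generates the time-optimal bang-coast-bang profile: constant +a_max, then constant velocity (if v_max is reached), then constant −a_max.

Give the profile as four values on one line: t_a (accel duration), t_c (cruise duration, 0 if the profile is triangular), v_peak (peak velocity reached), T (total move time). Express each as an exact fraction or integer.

v_max²/a_max = 21²/(7/4) = 252
735/2 ≥ 252 so v_max reached
t_a = 21/(7/4) = 12; v_peak = 21
d_cruise = 735/2 − 252 = 231/2; t_c = (231/2)/21 = 11/2
T = 2·12 + 11/2 = 59/2

t_a=12 t_c=11/2 v_peak=21 T=59/2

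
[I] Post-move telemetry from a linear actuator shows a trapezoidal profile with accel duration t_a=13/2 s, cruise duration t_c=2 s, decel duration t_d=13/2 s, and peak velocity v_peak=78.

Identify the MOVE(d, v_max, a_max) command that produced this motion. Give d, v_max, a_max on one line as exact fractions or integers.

d=663 v_max=78 a_max=12

a_max = 78/(13/2) = 12
d_a = ½·78·13/2 = 507/2; d_c = 78·2 = 156
d = 2·507/2 + 156 = 663
t_c = 2 > 0 → v_max = v_peak = 78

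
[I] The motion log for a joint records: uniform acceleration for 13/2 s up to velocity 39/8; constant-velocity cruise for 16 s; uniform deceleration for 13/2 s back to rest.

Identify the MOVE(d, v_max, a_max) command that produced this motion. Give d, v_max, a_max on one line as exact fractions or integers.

a_max = (39/8)/(13/2) = 3/4
d_a = ½·39/8·13/2 = 507/32; d_c = 39/8·16 = 78
d = 2·507/32 + 78 = 1755/16
t_c = 16 > 0 so v_max = 39/8

d=1755/16 v_max=39/8 a_max=3/4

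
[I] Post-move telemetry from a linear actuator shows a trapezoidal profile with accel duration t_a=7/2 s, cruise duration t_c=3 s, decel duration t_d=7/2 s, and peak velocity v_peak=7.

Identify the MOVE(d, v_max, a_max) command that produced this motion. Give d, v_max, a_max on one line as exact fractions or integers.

d=91/2 v_max=7 a_max=2

a_max = 7/(7/2) = 2
d_a = ½·7·7/2 = 49/4; d_c = 7·3 = 21
d = 2·49/4 + 21 = 91/2
t_c = 3 > 0 so v_max = 7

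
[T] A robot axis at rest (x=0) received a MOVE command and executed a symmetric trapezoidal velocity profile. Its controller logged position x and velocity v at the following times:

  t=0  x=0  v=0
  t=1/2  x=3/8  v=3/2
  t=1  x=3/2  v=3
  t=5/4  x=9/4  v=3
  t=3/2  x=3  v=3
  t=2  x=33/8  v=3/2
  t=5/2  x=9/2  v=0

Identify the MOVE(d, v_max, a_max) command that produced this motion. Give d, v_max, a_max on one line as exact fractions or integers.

d=9/2 v_max=3 a_max=3

final state: t=5/2, x=9/2, v=0 → d = 9/2
a_max = (3/2−0)/(1/2−0) = 3
max v = 3 over t∈[1,3/2] → v_max = 3
check: 3·(1+1/2) = 9/2 ✓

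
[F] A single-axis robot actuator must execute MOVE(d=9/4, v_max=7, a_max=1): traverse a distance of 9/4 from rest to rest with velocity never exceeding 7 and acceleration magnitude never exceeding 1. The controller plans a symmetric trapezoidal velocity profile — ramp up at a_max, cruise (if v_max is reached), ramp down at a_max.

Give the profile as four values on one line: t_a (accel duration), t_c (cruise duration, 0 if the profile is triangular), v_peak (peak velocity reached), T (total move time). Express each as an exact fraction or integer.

v_max²/a_max = 7²/1 = 49
9/4 < 49 ⇒ no cruise
v_peak = √(9/4·1) = √(9/4) = 3/2
t_a = (3/2)/1 = 3/2; t_c = 0
T = 2·3/2 = 3

t_a=3/2 t_c=0 v_peak=3/2 T=3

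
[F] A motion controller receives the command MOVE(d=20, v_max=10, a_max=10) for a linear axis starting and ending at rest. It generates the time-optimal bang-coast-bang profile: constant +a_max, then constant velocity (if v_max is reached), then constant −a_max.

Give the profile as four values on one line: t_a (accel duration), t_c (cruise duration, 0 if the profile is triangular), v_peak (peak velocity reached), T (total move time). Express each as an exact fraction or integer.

vₘ²/aₘ = 10²/10 = 10
20 ≥ 10 → trapezoidal
t_a = 10/10 = 1; v_peak = 10
d_cruise = 20 − 10 = 10; t_c = 10/10 = 1
T = 2·1 + 1 = 3

t_a=1 t_c=1 v_peak=10 T=3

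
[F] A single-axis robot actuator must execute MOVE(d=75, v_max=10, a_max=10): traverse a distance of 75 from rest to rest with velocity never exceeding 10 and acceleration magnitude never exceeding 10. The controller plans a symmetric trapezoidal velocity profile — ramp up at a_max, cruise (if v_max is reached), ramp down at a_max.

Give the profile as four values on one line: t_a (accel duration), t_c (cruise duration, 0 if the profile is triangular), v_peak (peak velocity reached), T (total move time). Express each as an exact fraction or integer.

(v_max)²/a_max = 10²/10 = 10
75 ≥ 10 ⇒ cruise phase
t_a = 10/10 = 1; v_peak = 10
d_cruise = 75 − 10 = 65; t_c = 65/10 = 13/2
T = 2·1 + 13/2 = 17/2

t_a=1 t_c=13/2 v_peak=10 T=17/2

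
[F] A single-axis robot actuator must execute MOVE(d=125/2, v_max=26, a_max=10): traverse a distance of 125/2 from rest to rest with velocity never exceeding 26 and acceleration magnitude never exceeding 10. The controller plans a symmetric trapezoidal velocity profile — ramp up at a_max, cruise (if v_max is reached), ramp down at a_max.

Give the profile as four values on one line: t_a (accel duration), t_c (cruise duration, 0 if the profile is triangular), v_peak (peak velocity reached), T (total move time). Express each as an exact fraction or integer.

(v_max)²/a_max = 26²/10 = 338/5
125/2 < 338/5 so t_c = 0
v_peak = √(125/2·10) = √625 = 25
t_a = 25/10 = 5/2; t_c = 0
T = 2·5/2 = 5

t_a=5/2 t_c=0 v_peak=25 T=5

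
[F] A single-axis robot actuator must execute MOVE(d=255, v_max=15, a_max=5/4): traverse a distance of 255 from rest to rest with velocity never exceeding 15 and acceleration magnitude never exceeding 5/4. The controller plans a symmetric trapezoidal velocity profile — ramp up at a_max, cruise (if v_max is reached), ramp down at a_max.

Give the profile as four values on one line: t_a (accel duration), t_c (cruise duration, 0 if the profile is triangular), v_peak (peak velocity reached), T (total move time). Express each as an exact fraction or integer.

t_a=12 t_c=5 v_peak=15 T=29

vₘ²/aₘ = 15²/(5/4) = 180
255 ≥ 180 ⇒ cruise phase
t_a = 15/(5/4) = 12; v_peak = 15
d_cruise = 255 − 180 = 75; t_c = 75/15 = 5
T = 2·12 + 5 = 29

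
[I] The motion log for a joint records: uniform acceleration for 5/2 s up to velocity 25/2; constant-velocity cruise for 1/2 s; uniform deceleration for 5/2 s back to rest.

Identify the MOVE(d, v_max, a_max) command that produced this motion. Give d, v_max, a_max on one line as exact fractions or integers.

a_max = (25/2)/(5/2) = 5
d_a = ½·25/2·5/2 = 125/8; d_c = 25/2·1/2 = 25/4
d = 2·125/8 + 25/4 = 75/2
t_c = 1/2 > 0 → v_max = v_peak = 25/2

d=75/2 v_max=25/2 a_max=5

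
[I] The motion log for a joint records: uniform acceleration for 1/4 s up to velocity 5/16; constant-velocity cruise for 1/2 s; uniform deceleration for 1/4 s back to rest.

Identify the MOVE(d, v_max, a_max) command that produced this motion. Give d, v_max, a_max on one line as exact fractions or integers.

d=15/64 v_max=5/16 a_max=5/4

a_max = (5/16)/(1/4) = 5/4
d_a = ½·5/16·1/4 = 5/128; d_c = 5/16·1/2 = 5/32
d = 2·5/128 + 5/32 = 15/64
t_c = 1/2 > 0 so v_max = 5/16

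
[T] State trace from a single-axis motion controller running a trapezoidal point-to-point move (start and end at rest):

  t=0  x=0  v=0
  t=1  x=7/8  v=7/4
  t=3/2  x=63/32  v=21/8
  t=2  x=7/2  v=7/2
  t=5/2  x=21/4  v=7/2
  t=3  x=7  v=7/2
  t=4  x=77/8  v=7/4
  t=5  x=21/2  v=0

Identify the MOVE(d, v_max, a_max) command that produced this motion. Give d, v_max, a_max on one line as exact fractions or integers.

d=21/2 v_max=7/2 a_max=7/4

final state: t=5, x=21/2, v=0 → d = 21/2
a_max = (7/4−0)/(1−0) = 7/4
max v = 7/2 over t∈[2,3] → v_max = 7/2
check: 7/2·(2+1) = 21/2 ✓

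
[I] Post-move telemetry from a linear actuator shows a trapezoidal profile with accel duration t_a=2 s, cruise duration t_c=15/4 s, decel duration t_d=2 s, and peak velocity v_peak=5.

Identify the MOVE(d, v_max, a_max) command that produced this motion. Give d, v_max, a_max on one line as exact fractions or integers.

a_max = 5/2
d_a = ½·5·2 = 5; d_c = 5·15/4 = 75/4
d = 2·5 + 75/4 = 115/4
t_c = 15/4 > 0 so v_max = 5

d=115/4 v_max=5 a_max=5/2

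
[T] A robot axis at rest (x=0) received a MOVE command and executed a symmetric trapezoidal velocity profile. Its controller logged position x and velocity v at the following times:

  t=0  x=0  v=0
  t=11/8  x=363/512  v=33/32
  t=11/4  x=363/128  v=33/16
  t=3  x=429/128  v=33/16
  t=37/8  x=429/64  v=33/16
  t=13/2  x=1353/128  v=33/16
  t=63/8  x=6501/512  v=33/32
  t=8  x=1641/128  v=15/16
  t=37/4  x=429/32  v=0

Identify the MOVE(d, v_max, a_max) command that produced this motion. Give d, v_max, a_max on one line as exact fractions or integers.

final state: t=37/4, x=429/32, v=0 → d = 429/32
a_max = (33/32−0)/(11/8−0) = 3/4
max v = 33/16 over t∈[11/4,13/2] → v_max = 33/16
check: 33/16·(11/4+15/4) = 429/32 ✓

d=429/32 v_max=33/16 a_max=3/4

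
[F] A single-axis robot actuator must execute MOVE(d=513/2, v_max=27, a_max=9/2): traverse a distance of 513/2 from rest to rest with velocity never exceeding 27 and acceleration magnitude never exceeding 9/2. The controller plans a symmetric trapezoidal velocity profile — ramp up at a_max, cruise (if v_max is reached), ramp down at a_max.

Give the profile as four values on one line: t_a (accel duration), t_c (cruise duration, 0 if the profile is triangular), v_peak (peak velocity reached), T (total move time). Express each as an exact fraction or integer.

t_a=6 t_c=7/2 v_peak=27 T=31/2

v_max²/a_max = 27²/(9/2) = 162
513/2 ≥ 162 ⇒ cruise phase
t_a = 27/(9/2) = 6; v_peak = 27
d_cruise = 513/2 − 162 = 189/2; t_c = (189/2)/27 = 7/2
T = 2·6 + 7/2 = 31/2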